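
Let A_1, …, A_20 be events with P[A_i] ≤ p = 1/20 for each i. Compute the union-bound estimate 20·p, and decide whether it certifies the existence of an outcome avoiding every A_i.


Union bound: P[∪_{i=1}^{20} A_i] ≤ Σ_i P[A_i] ≤ 20·p = 20·(1/20) = 1.
Numerically: 1 ≈ 1.000000.
Is 1 < 1? NO.
Since the bound 1 is ≥ 1, the union bound is uninformative here; it does NOT by itself certify existence.

20·p = 1 ≈ 1.000000; existence NOT certified by the union bound.


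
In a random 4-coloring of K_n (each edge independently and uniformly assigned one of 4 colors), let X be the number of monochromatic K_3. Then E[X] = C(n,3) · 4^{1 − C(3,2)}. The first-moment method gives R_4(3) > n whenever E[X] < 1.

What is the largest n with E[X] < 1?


We need C(n, 3) · 4^{1 − 3} < 1, i.e. C(n, 3) < 4^{3 − 1} = 16.
Check values of n near the boundary:
  n = 3: C(3, 3) = 1; 1 < 16? YES
  n = 4: C(4, 3) = 4; 4 < 16? YES
  n = 5: C(5, 3) = 10; 10 < 16? YES
  n = 6: C(6, 3) = 20; 20 < 16? NO
  n = 7: C(7, 3) = 35; 35 < 16? NO
The largest n with C(n, 3) < 16 is n = 5 (where E[X] = 5/8 ≈ 0.62500). Hence R_4(3) > 5, i.e. R_4(3) ≥ 6.

Largest n = 5; hence R_4(3) > 5.


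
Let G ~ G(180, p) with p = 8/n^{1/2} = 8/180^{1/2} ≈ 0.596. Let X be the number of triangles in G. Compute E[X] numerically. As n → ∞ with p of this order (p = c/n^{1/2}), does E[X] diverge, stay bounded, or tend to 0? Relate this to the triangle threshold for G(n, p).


Number of potential triangles: C(180, 3) = 955860.
Each occurs with probability p³ ≈ (0.596)³ ≈ 2.12012e-01.
By linearity: E[X] = C(180, 3)·p³ ≈ 955860 · 2.12012e-01 ≈ 202654.145.
Since α = 1/2 < 1, p = c/n^{1/2} ≫ 1/n is above the triangle threshold p ~ 1/n. Asymptotically E[X] ~ (c³/6)·n^{3(1−α)} = (8³/6)·n^{1.5} → ∞; triangles are abundant w.h.p.

E[X] ≈ 202654.145; in regime p = Θ(1/n^{1/2}) E[X] diverges (above the triangle threshold p ~ 1/n).


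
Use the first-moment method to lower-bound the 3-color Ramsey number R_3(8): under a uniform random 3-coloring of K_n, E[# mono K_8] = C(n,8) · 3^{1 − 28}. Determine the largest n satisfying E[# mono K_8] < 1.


We need C(n, 8) · 3^{1 − 28} < 1, i.e. C(n, 8) < 3^{28 − 1} = 7625597484987.
Check values of n near the boundary:
  n = 153: C(153, 8) = 6183023199255; 6183023199255 < 7625597484987? YES
  n = 154: C(154, 8) = 6521818990995; 6521818990995 < 7625597484987? YES
  n = 155: C(155, 8) = 6876747915675; 6876747915675 < 7625597484987? YES
  n = 156: C(156, 8) = 7248464019225; 7248464019225 < 7625597484987? YES
  n = 157: C(157, 8) = 7637643295425; 7637643295425 < 7625597484987? NO
The largest n with C(n, 8) < 7625597484987 is n = 156 (where E[X] = 805384891025/847288609443 ≈ 0.9505). Hence R_3(8) > 156, i.e. R_3(8) ≥ 157.

Largest n = 156; hence R_3(8) > 156.


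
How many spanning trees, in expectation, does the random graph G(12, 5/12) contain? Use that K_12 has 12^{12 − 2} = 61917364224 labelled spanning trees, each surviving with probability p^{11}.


K_12 has 12^{12 − 2} = 61917364224 labelled spanning trees.
For each such spanning tree H, let X_H = 1 if all 11 edges of H are present in G. Then P[X_H = 1] = p^{11} = (5/12)^{11} = 48828125/743008370688.
By linearity: E[X] = Σ_H E[X_H] = 61917364224 · p^{11} = 61917364224 · 48828125/743008370688 = 48828125/12.
Numerically: E[X] ≈ 4.07e+06.

E[X] = 61917364224 · (5/12)^{11} = 48828125/12 ≈ 4.07e+06.


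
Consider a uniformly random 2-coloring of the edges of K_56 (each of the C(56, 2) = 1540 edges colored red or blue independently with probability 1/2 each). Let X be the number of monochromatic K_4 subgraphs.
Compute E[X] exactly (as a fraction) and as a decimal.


Let X = Σ_S X_S over the C(56, 4) = 367290 subsets S of size 4, where X_S = 1 if the K_4 on S is monochromatic.
For a fixed S, the K_4 on S has C(4, 2) = 6 edges. P[all 6 edges red] = (1/2)^6, and likewise for blue, so P[monochromatic] = 2·(1/2)^6 = 2^{1 − 6} = 1/32.
Summing: E[X] = C(56, 4) · 2^{1 − 6} = 367290 · 1/32 = 183645/16.
Numerically: E[X] ≈ 11477.812.

E[X] = C(56,4)·2^(1−C(4,2)) = 183645/16 ≈ 11477.812.


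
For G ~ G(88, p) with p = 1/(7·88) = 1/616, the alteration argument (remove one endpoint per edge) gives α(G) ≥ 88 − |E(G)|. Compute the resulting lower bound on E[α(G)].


E[|E(G)|] = C(88, 2)·p = 3828 · (1/616) = 87/14.
E[α(G)] ≥ n − E[|E(G)|] = 88 − 87/14 = 1145/14.
Numerically: ≈ 81.78571.
(This is only a lower bound; the true E[α(G)] may be larger.)

E[α(G)] ≥ 1145/14 ≈ 81.78571.


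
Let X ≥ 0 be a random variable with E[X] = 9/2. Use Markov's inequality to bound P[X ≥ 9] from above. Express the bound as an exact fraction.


μ = E[X] = 9/2, a = 9.
Markov: P[X ≥ 9] ≤ μ/a = (9/2)/9 = 1/2.
Numerically: ≈ 0.500.
(Since a = 9 > μ = 4.500, the bound 1/2 is < 1 and informative.)

P[X ≥ 9] ≤ 1/2 ≈ 0.500.


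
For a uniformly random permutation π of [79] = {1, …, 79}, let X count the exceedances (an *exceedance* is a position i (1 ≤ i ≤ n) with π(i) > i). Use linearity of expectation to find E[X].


Write X = Σ_{i=1}^{79} X_i, where X_i = 1_{π(i) > i}.
For each fixed i, π(i) is uniform over {1, …, 79} (marginal of a uniform permutation), so P[π(i) > i] = (n − i)/n. Summing: Σ_{i=1}^{79} (n − i)/n = (0 + 1 + … + 78)/79 = 79(79 − 1)/(2·79) = (79 − 1)/2.
Hence E[X] = Σ_{i=1}^{79} (79 − i)/79 = 39 ≈ 39.00000.

E[X] = 39 = 39.00000.


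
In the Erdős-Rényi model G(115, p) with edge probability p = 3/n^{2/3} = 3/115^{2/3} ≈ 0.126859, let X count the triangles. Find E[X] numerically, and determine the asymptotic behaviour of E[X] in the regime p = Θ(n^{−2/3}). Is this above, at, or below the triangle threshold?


Number of potential triangles: C(115, 3) = 246905.
Each occurs with probability p³ ≈ (0.126859)³ ≈ 2.04158790e-03.
By linearity: E[X] = C(115, 3)·p³ ≈ 246905 · 2.04158790e-03 ≈ 504.078261.
Since α = 2/3 < 1, p = c/n^{2/3} ≫ 1/n is above the triangle threshold p ~ 1/n. Asymptotically E[X] ~ (c³/6)·n^{3(1−α)} = (3³/6)·n^{1} → ∞; triangles are abundant w.h.p.

E[X] ≈ 504.078261; in regime p = Θ(1/n^{2/3}) E[X] diverges (above the triangle threshold p ~ 1/n).


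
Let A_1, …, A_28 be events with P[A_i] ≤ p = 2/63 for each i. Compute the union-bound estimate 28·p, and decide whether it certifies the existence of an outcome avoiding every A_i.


Union bound: P[∪_{i=1}^{28} A_i] ≤ Σ_i P[A_i] ≤ 28·p = 28·(2/63) = 8/9.
Numerically: 8/9 ≈ 0.8888889.
Is 8/9 < 1? YES.
Since P[∪ A_i] ≤ 8/9 < 1, the complement has P[∩ A_i^c] ≥ 1 − 8/9 = 1/9 > 0, so some outcome avoids every A_i.

28·p = 8/9 ≈ 0.8888889; existence CERTIFIED by the union bound.


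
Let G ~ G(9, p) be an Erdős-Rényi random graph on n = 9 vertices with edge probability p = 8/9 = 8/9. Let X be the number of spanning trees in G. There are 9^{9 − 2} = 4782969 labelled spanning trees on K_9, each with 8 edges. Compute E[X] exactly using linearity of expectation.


K_9 has 9^{9 − 2} = 4782969 labelled spanning trees.
For each such spanning tree H, let X_H = 1 if all 8 edges of H are present in G. Then P[X_H = 1] = p^{8} = (8/9)^{8} = 16777216/43046721.
By linearity: E[X] = Σ_H E[X_H] = 4782969 · p^{8} = 4782969 · 16777216/43046721 = 16777216/9.
Numerically: E[X] ≈ 1.864e+06.

E[X] = 4782969 · (8/9)^{8} = 16777216/9 ≈ 1.864e+06.


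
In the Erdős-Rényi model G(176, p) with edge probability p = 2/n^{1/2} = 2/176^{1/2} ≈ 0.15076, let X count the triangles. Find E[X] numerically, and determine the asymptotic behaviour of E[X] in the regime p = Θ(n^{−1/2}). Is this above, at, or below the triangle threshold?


Number of potential triangles: C(176, 3) = 893200.
Each occurs with probability p³ ≈ (0.15076)³ ≈ 3.4262653e-03.
By linearity: E[X] = C(176, 3)·p³ ≈ 893200 · 3.4262653e-03 ≈ 3060.34015.
Since α = 1/2 < 1, p = c/n^{1/2} ≫ 1/n is above the triangle threshold p ~ 1/n. Asymptotically E[X] ~ (c³/6)·n^{3(1−α)} = (2³/6)·n^{1.5} → ∞; triangles are abundant w.h.p.

E[X] ≈ 3060.34015; in regime p = Θ(1/n^{1/2}) E[X] diverges (above the triangle threshold p ~ 1/n).


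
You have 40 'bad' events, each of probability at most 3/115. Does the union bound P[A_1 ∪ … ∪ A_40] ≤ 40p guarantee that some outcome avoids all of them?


Union bound: P[∪_{i=1}^{40} A_i] ≤ Σ_i P[A_i] ≤ 40·p = 40·(3/115) = 24/23.
Numerically: 24/23 ≈ 1.0434783.
Is 24/23 < 1? NO.
Since the bound 24/23 is ≥ 1, the union bound is uninformative here; it does NOT by itself certify existence.

40·p = 24/23 ≈ 1.0434783; existence NOT certified by the union bound.


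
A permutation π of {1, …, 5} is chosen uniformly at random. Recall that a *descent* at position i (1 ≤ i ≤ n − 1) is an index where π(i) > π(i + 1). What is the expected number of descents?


Write X = Σ X_I over i = 1, …, 4, with X_I the indicator of one descent.
There are 4 indicators.
For each fixed i, the pair (π(i), π(i+1)) is a uniformly random ordered pair of distinct values from {1, …, 5}; by symmetry P[π(i) > π(i+1)] = 1/2.
By linearity: E[X] = 4 · (1/2) = (5 − 1) · (1/2) = 2 ≈ 2.000000.

E[X] = 2 = 2.000000.


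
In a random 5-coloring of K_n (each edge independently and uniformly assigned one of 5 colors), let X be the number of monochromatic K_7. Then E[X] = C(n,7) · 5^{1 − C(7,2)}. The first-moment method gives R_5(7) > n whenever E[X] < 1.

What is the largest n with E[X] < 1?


We need C(n, 7) · 5^{1 − 21} < 1, i.e. C(n, 7) < 5^{21 − 1} = 95367431640625.
Check values of n near the boundary:
  n = 335: C(335, 7) = 88202498238195; 88202498238195 < 95367431640625? YES
  n = 336: C(336, 7) = 90079147136880; 90079147136880 < 95367431640625? YES
  n = 337: C(337, 7) = 91989916924632; 91989916924632 < 95367431640625? YES
  n = 338: C(338, 7) = 93935323022736; 93935323022736 < 95367431640625? YES
  n = 339: C(339, 7) = 95915887062372; 95915887062372 < 95367431640625? NO
  n = 340: C(340, 7) = 97932136940560; 97932136940560 < 95367431640625? NO
The largest n with C(n, 7) < 95367431640625 is n = 338 (where E[X] = 93935323022736/95367431640625 ≈ 0.98498). Hence R_5(7) > 338, i.e. R_5(7) ≥ 339.

Largest n = 338; hence R_5(7) > 338.


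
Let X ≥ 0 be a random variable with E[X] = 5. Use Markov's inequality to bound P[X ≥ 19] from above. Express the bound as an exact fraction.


μ = E[X] = 5, a = 19.
Markov: P[X ≥ 19] ≤ μ/a = (5)/19 = 5/19.
Numerically: ≈ 0.26316.
(Since a = 19 > μ = 5.00000, the bound 5/19 is < 1 and informative.)

P[X ≥ 19] ≤ 5/19 ≈ 0.26316.


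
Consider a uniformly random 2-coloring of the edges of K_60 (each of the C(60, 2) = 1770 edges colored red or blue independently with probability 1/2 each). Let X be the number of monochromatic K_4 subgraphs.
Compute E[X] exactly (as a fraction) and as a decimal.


Let X = Σ_S X_S over the C(60, 4) = 487635 subsets S of size 4, where X_S = 1 if the K_4 on S is monochromatic.
For a fixed S, the K_4 on S has C(4, 2) = 6 edges. P[all 6 edges red] = (1/2)^6, and likewise for blue, so P[monochromatic] = 2·(1/2)^6 = 2^{1 − 6} = 1/32.
By linearity: E[X] = C(60, 4) · 2^{1 − 6} = 487635 · 1/32 = 487635/32.
Numerically: E[X] ≈ 15238.593750.

E[X] = C(60,4)·2^(1−C(4,2)) = 487635/32 ≈ 15238.593750.


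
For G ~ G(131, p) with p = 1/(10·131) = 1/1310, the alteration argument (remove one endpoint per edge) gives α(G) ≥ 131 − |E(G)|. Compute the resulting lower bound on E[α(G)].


E[|E(G)|] = C(131, 2)·p = 8515 · (1/1310) = 13/2.
E[α(G)] ≥ n − E[|E(G)|] = 131 − 13/2 = 249/2.
Numerically: ≈ 124.5000.
(This is only a lower bound; the true E[α(G)] may be larger.)

E[α(G)] ≥ 249/2 ≈ 124.5000.


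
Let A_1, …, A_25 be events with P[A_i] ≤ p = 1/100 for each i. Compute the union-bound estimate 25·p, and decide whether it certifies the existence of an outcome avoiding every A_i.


Union bound: P[∪_{i=1}^{25} A_i] ≤ Σ_i P[A_i] ≤ 25·p = 25·(1/100) = 1/4.
Numerically: 1/4 ≈ 0.2500.
Is 1/4 < 1? YES.
Since P[∪ A_i] ≤ 1/4 < 1, the complement has P[∩ A_i^c] ≥ 1 − 1/4 = 3/4 > 0, so some outcome avoids every A_i.

25·p = 1/4 ≈ 0.2500; existence CERTIFIED by the union bound.


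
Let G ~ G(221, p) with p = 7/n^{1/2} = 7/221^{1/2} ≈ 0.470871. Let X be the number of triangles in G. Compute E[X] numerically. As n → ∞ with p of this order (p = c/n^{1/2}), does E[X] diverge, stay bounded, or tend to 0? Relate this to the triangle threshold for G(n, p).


Number of potential triangles: C(221, 3) = 1774630.
Each occurs with probability p³ ≈ (0.470871)³ ≈ 1.04401253e-01.
By linearity: E[X] = C(221, 3)·p³ ≈ 1774630 · 1.04401253e-01 ≈ 185273.594978.
Since α = 1/2 < 1, p = c/n^{1/2} ≫ 1/n is above the triangle threshold p ~ 1/n. Asymptotically E[X] ~ (c³/6)·n^{3(1−α)} = (7³/6)·n^{1.5} → ∞; triangles are abundant w.h.p.

E[X] ≈ 185273.594978; in regime p = Θ(1/n^{1/2}) E[X] diverges (above the triangle threshold p ~ 1/n).


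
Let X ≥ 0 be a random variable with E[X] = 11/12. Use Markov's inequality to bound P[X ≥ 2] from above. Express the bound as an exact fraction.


μ = E[X] = 11/12, a = 2.
Markov: P[X ≥ 2] ≤ μ/a = (11/12)/2 = 11/24.
Numerically: ≈ 0.45833.
(Since a = 2 > μ = 0.91667, the bound 11/24 is < 1 and informative.)

P[X ≥ 2] ≤ 11/24 ≈ 0.45833.


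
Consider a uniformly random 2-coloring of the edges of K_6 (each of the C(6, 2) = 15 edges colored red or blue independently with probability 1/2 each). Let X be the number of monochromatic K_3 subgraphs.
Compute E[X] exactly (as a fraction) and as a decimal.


Let X = Σ_S X_S over the C(6, 3) = 20 subsets S of size 3, where X_S = 1 if the K_3 on S is monochromatic.
For a fixed S, the K_3 on S has C(3, 2) = 3 edges. P[all 3 edges red] = (1/2)^3, and likewise for blue, so P[monochromatic] = 2·(1/2)^3 = 2^{1 − 3} = 1/4.
Summing: E[X] = C(6, 3) · 2^{1 − 3} = 20 · 1/4 = 5.
Numerically: E[X] ≈ 5.0000.

E[X] = C(6,3)·2^(1−C(3,2)) = 5 ≈ 5.0000.


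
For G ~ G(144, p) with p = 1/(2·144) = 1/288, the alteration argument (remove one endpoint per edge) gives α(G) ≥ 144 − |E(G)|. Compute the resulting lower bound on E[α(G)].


E[|E(G)|] = C(144, 2)·p = 10296 · (1/288) = 143/4.
E[α(G)] ≥ n − E[|E(G)|] = 144 − 143/4 = 433/4.
Numerically: ≈ 108.2500.
(This is only a lower bound; the true E[α(G)] may be larger.)

E[α(G)] ≥ 433/4 ≈ 108.2500.


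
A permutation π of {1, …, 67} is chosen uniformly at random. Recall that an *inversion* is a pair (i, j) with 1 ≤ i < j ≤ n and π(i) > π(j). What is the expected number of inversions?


Write X = Σ X_I over the C(67, 2) = 2211 pairs i < j, with X_I the indicator of one inversion.
There are 2211 indicators.
For each fixed pair i < j, the values π(i) and π(j) are two distinct elements of {1, …, 67} in uniformly random order; by symmetry P[π(i) > π(j)] = 1/2.
By linearity: E[X] = 2211 · (1/2) = C(67, 2) · (1/2) = 2211/2 = 2211/2 ≈ 1105.500.

E[X] = 2211/2 = 1105.500.


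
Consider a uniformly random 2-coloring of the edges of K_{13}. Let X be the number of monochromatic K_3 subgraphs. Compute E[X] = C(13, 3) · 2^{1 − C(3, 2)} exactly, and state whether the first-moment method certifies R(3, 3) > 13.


E[X] = C(13, 3) · 2^{1 − 3} = 286 · 2^{−2} = 286/4.
As a reduced fraction: E[X] = 143/2 ≈ 71.50000.
Is E[X] < 1? NO.
Since E[X] ≥ 1, the first-moment bound is inconclusive at n = 13; it does NOT by itself certify R(3, 3) > 13.

E[X] = 143/2 ≈ 71.50000; E[X] ≥ 1; first-moment method inconclusive here.


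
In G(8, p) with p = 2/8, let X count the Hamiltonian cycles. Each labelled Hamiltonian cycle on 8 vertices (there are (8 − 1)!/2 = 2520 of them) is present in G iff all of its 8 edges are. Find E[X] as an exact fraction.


K_8 has (8 − 1)!/2 = 2520 labelled Hamiltonian cycles.
For each such Hamiltonian cycle H, let X_H = 1 if all 8 edges of H are present in G. Then P[X_H = 1] = p^{8} = (1/4)^{8} = 1/65536.
By linearity: E[X] = Σ_H E[X_H] = 2520 · p^{8} = 2520 · 1/65536 = 315/8192.
Numerically: E[X] ≈ 0.0385.

E[X] = 2520 · (1/4)^{8} = 315/8192 ≈ 0.0385.


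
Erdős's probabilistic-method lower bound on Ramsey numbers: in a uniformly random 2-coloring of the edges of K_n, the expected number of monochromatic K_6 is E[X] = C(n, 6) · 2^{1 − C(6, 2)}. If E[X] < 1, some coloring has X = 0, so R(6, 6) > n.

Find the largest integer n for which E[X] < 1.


We need C(n, 6) · 2^{1 − 15} < 1, i.e. C(n, 6) < 2^{15 − 1} = 16384.
Check values of n near the boundary:
  n = 12: C(12, 6) = 924; 924 < 16384? YES
  n = 13: C(13, 6) = 1716; 1716 < 16384? YES
  n = 14: C(14, 6) = 3003; 3003 < 16384? YES
  n = 15: C(15, 6) = 5005; 5005 < 16384? YES
  n = 16: C(16, 6) = 8008; 8008 < 16384? YES
  n = 17: C(17, 6) = 12376; 12376 < 16384? YES
  n = 18: C(18, 6) = 18564; 18564 < 16384? NO
  n = 19: C(19, 6) = 27132; 27132 < 16384? NO
The largest n with C(n, 6) < 16384 is n = 17 (where E[X] = 1547/2048 ≈ 0.75537). Hence R(6, 6) > 17, i.e. R(6, 6) ≥ 18.

Largest n = 17; hence R(6, 6) > 17.


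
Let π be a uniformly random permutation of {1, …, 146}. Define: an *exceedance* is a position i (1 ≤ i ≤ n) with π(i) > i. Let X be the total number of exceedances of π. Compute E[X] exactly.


Write X = Σ_{i=1}^{146} X_i, where X_i = 1_{π(i) > i}.
For each fixed i, π(i) is uniform over {1, …, 146} (marginal of a uniform permutation), so P[π(i) > i] = (n − i)/n. Summing: Σ_{i=1}^{146} (n − i)/n = (0 + 1 + … + 145)/146 = 146(146 − 1)/(2·146) = (146 − 1)/2.
Hence E[X] = Σ_{i=1}^{146} (146 − i)/146 = 145/2 ≈ 72.5000.

E[X] = 145/2 = 72.5000.


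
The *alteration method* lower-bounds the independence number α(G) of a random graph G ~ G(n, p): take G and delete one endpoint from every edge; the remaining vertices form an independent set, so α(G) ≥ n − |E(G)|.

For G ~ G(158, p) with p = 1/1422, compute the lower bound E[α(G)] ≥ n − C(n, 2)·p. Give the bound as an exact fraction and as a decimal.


E[|E(G)|] = C(158, 2)·p = 12403 · (1/1422) = 157/18.
E[α(G)] ≥ n − E[|E(G)|] = 158 − 157/18 = 2687/18.
Numerically: ≈ 149.278.
(This is only a lower bound; the true E[α(G)] may be larger.)

E[α(G)] ≥ 2687/18 ≈ 149.278.


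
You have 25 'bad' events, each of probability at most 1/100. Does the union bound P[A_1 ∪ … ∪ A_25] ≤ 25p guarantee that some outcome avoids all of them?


Union bound: P[∪_{i=1}^{25} A_i] ≤ Σ_i P[A_i] ≤ 25·p = 25·(1/100) = 1/4.
Numerically: 1/4 ≈ 0.2500.
Is 1/4 < 1? YES.
Since P[∪ A_i] ≤ 1/4 < 1, the complement has P[∩ A_i^c] ≥ 1 − 1/4 = 3/4 > 0, so some outcome avoids every A_i.

25·p = 1/4 ≈ 0.2500; existence CERTIFIED by the union bound.


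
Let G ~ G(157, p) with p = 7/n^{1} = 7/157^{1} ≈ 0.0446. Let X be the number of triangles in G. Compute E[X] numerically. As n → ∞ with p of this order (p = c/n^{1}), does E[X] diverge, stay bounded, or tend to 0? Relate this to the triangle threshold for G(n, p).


Number of potential triangles: C(157, 3) = 632710.
Each occurs with probability p³ ≈ (0.0446)³ ≈ 8.86329e-05.
By linearity: E[X] = C(157, 3)·p³ ≈ 632710 · 8.86329e-05 ≈ 56.079.
Here α = 1, so p = 7/n is exactly at the triangle threshold p ~ 1/n. Asymptotically E[X] → c³/6 = 7³/6 = 343/6 ≈ 57.167, a bounded constant. In this regime the triangle count is asymptotically Poisson(c³/6).

E[X] ≈ 56.079; in regime p = Θ(1/n^{1}) E[X] stays bounded (at the triangle threshold p ~ 1/n).


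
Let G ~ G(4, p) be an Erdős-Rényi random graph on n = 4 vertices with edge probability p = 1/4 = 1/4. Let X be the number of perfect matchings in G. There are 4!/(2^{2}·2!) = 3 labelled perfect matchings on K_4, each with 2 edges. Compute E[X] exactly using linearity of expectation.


K_4 has 4!/(2^{2}·2!) = 3 labelled perfect matchings.
For each such perfect matching H, let X_H = 1 if all 2 edges of H are present in G. Then P[X_H = 1] = p^{2} = (1/4)^{2} = 1/16.
Summing the indicators: E[X] = Σ_H E[X_H] = 3 · p^{2} = 3 · 1/16 = 3/16.
Numerically: E[X] ≈ 0.188.

E[X] = 3 · (1/4)^{2} = 3/16 ≈ 0.188.


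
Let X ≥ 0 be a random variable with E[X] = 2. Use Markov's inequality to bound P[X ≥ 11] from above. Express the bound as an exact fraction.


μ = E[X] = 2, a = 11.
Markov: P[X ≥ 11] ≤ μ/a = (2)/11 = 2/11.
Numerically: ≈ 0.18182.
(Since a = 11 > μ = 2.00000, the bound 2/11 is < 1 and informative.)

P[X ≥ 11] ≤ 2/11 ≈ 0.18182.


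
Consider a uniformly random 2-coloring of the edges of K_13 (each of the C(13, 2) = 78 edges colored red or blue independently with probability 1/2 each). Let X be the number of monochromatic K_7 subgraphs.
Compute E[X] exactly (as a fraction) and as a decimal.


Let X = Σ_S X_S over the C(13, 7) = 1716 subsets S of size 7, where X_S = 1 if the K_7 on S is monochromatic.
For a fixed S, the K_7 on S has C(7, 2) = 21 edges. P[all 21 edges red] = (1/2)^21, and likewise for blue, so P[monochromatic] = 2·(1/2)^21 = 2^{1 − 21} = 1/1048576.
Summing: E[X] = C(13, 7) · 2^{1 − 21} = 1716 · 1/1048576 = 429/262144.
Numerically: E[X] ≈ 0.001637.

E[X] = C(13,7)·2^(1−C(7,2)) = 429/262144 ≈ 0.001637.


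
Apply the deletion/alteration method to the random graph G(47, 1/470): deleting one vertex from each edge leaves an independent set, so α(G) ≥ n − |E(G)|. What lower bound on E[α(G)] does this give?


E[|E(G)|] = C(47, 2)·p = 1081 · (1/470) = 23/10.
E[α(G)] ≥ n − E[|E(G)|] = 47 − 23/10 = 447/10.
Numerically: ≈ 44.700000.
(This is only a lower bound; the true E[α(G)] may be larger.)

E[α(G)] ≥ 447/10 ≈ 44.700000.


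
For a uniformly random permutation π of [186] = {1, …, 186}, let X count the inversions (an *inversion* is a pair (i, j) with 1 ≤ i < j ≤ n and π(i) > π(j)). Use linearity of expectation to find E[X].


Write X = Σ X_I over the C(186, 2) = 17205 pairs i < j, with X_I the indicator of one inversion.
There are 17205 indicators.
For each fixed pair i < j, the values π(i) and π(j) are two distinct elements of {1, …, 186} in uniformly random order; by symmetry P[π(i) > π(j)] = 1/2.
By linearity: E[X] = 17205 · (1/2) = C(186, 2) · (1/2) = 17205/2 = 17205/2 ≈ 8602.5000.

E[X] = 17205/2 = 8602.5000.


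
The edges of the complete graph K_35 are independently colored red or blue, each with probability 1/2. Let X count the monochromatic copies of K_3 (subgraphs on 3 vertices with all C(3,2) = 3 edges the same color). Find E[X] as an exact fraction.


Let X = Σ_S X_S over the C(35, 3) = 6545 subsets S of size 3, where X_S = 1 if the K_3 on S is monochromatic.
For a fixed S, the K_3 on S has C(3, 2) = 3 edges. P[all 3 edges red] = (1/2)^3, and likewise for blue, so P[monochromatic] = 2·(1/2)^3 = 2^{1 − 3} = 1/4.
By linearity of expectation: E[X] = C(35, 3) · 2^{1 − 3} = 6545 · 1/4 = 6545/4.
Numerically: E[X] ≈ 1636.250.

E[X] = C(35,3)·2^(1−C(3,2)) = 6545/4 ≈ 1636.250.


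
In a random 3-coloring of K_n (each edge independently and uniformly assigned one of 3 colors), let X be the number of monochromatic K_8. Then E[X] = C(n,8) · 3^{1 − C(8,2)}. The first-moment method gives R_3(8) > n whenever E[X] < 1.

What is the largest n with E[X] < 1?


We need C(n, 8) · 3^{1 − 28} < 1, i.e. C(n, 8) < 3^{28 − 1} = 7625597484987.
Check values of n near the boundary:
  n = 155: C(155, 8) = 6876747915675; 6876747915675 < 7625597484987? YES
  n = 156: C(156, 8) = 7248464019225; 7248464019225 < 7625597484987? YES
  n = 157: C(157, 8) = 7637643295425; 7637643295425 < 7625597484987? NO
  n = 158: C(158, 8) = 8044984271181; 8044984271181 < 7625597484987? NO
  n = 159: C(159, 8) = 8471208603429; 8471208603429 < 7625597484987? NO
The largest n with C(n, 8) < 7625597484987 is n = 156 (where E[X] = 805384891025/847288609443 ≈ 0.9505). Hence R_3(8) > 156, i.e. R_3(8) ≥ 157.

Largest n = 156; hence R_3(8) > 156.


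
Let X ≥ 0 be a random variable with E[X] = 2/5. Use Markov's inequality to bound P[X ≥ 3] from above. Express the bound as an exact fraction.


μ = E[X] = 2/5, a = 3.
Markov: P[X ≥ 3] ≤ μ/a = (2/5)/3 = 2/15.
Numerically: ≈ 0.13333.
(Since a = 3 > μ = 0.40000, the bound 2/15 is < 1 and informative.)

P[X ≥ 3] ≤ 2/15 ≈ 0.13333.


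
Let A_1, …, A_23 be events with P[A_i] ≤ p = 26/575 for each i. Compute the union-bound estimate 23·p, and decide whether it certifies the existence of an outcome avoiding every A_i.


Union bound: P[∪_{i=1}^{23} A_i] ≤ Σ_i P[A_i] ≤ 23·p = 23·(26/575) = 26/25.
Numerically: 26/25 ≈ 1.0400000.
Is 26/25 < 1? NO.
Since the bound 26/25 is ≥ 1, the union bound is uninformative here; it does NOT by itself certify existence.

23·p = 26/25 ≈ 1.0400000; existence NOT certified by the union bound.


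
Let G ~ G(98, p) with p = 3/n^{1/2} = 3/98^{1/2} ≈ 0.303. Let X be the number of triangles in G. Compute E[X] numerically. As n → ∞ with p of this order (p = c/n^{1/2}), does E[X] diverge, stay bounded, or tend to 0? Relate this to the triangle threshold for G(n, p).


Number of potential triangles: C(98, 3) = 152096.
Each occurs with probability p³ ≈ (0.303)³ ≈ 2.783073e-02.
By linearity: E[X] = C(98, 3)·p³ ≈ 152096 · 2.783073e-02 ≈ 4232.9432.
Since α = 1/2 < 1, p = c/n^{1/2} ≫ 1/n is above the triangle threshold p ~ 1/n. Asymptotically E[X] ~ (c³/6)·n^{3(1−α)} = (3³/6)·n^{1.5} → ∞; triangles are abundant w.h.p.

E[X] ≈ 4232.9432; in regime p = Θ(1/n^{1/2}) E[X] diverges (above the triangle threshold p ~ 1/n).


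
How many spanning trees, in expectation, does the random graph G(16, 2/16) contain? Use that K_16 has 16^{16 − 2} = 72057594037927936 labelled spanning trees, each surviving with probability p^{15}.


K_16 has 16^{16 − 2} = 72057594037927936 labelled spanning trees.
For each such spanning tree H, let X_H = 1 if all 15 edges of H are present in G. Then P[X_H = 1] = p^{15} = (1/8)^{15} = 1/35184372088832.
Summing the indicators: E[X] = Σ_H E[X_H] = 72057594037927936 · p^{15} = 72057594037927936 · 1/35184372088832 = 2048.
Numerically: E[X] ≈ 2048.

E[X] = 72057594037927936 · (1/8)^{15} = 2048 ≈ 2048.


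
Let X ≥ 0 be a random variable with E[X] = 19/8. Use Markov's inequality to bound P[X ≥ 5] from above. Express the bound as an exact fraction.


μ = E[X] = 19/8, a = 5.
Markov: P[X ≥ 5] ≤ μ/a = (19/8)/5 = 19/40.
Numerically: ≈ 0.4750.
(Since a = 5 > μ = 2.3750, the bound 19/40 is < 1 and informative.)

P[X ≥ 5] ≤ 19/40 ≈ 0.4750.


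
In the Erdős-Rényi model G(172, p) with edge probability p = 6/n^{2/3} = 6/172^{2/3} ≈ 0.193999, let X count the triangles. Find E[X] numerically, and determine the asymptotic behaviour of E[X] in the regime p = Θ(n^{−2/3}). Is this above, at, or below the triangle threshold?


Number of potential triangles: C(172, 3) = 833340.
Each occurs with probability p³ ≈ (0.193999)³ ≈ 7.30124392e-03.
By linearity: E[X] = C(172, 3)·p³ ≈ 833340 · 7.30124392e-03 ≈ 6084.418605.
Since α = 2/3 < 1, p = c/n^{2/3} ≫ 1/n is above the triangle threshold p ~ 1/n. Asymptotically E[X] ~ (c³/6)·n^{3(1−α)} = (6³/6)·n^{1} → ∞; triangles are abundant w.h.p.

E[X] ≈ 6084.418605; in regime p = Θ(1/n^{2/3}) E[X] diverges (above the triangle threshold p ~ 1/n).


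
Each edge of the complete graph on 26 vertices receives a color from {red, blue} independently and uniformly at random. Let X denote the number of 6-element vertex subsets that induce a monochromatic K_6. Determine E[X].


Let X = Σ_S X_S over the C(26, 6) = 230230 subsets S of size 6, where X_S = 1 if the K_6 on S is monochromatic.
For a fixed S, the K_6 on S has C(6, 2) = 15 edges. P[all 15 edges red] = (1/2)^15, and likewise for blue, so P[monochromatic] = 2·(1/2)^15 = 2^{1 − 15} = 1/16384.
By linearity: E[X] = C(26, 6) · 2^{1 − 15} = 230230 · 1/16384 = 115115/8192.
Numerically: E[X] ≈ 14.05212.

E[X] = C(26,6)·2^(1−C(6,2)) = 115115/8192 ≈ 14.05212.


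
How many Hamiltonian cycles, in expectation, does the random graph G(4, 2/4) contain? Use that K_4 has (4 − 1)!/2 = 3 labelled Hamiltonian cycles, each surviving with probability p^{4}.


K_4 has (4 − 1)!/2 = 3 labelled Hamiltonian cycles.
For each such Hamiltonian cycle H, let X_H = 1 if all 4 edges of H are present in G. Then P[X_H = 1] = p^{4} = (1/2)^{4} = 1/16.
By linearity of expectation: E[X] = Σ_H E[X_H] = 3 · p^{4} = 3 · 1/16 = 3/16.
Numerically: E[X] ≈ 0.1875.

E[X] = 3 · (1/2)^{4} = 3/16 ≈ 0.1875.


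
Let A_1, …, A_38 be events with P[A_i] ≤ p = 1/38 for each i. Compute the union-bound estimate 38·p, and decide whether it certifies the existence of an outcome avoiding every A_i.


Union bound: P[∪_{i=1}^{38} A_i] ≤ Σ_i P[A_i] ≤ 38·p = 38·(1/38) = 1.
Numerically: 1 ≈ 1.000.
Is 1 < 1? NO.
Since the bound 1 is ≥ 1, the union bound is uninformative here; it does NOT by itself certify existence.

38·p = 1 ≈ 1.000; existence NOT certified by the union bound.


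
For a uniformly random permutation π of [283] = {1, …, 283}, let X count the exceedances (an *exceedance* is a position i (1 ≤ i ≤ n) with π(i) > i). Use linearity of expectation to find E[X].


Write X = Σ_{i=1}^{283} X_i, where X_i = 1_{π(i) > i}.
For each fixed i, π(i) is uniform over {1, …, 283} (marginal of a uniform permutation), so P[π(i) > i] = (n − i)/n. Summing: Σ_{i=1}^{283} (n − i)/n = (0 + 1 + … + 282)/283 = 283(283 − 1)/(2·283) = (283 − 1)/2.
Hence E[X] = Σ_{i=1}^{283} (283 − i)/283 = 141 ≈ 141.0000.

E[X] = 141 = 141.0000.


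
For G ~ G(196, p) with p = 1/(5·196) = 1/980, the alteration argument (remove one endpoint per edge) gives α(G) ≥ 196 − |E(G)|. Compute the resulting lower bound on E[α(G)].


E[|E(G)|] = C(196, 2)·p = 19110 · (1/980) = 39/2.
E[α(G)] ≥ n − E[|E(G)|] = 196 − 39/2 = 353/2.
Numerically: ≈ 176.5000.
(This is only a lower bound; the true E[α(G)] may be larger.)

E[α(G)] ≥ 353/2 ≈ 176.5000.


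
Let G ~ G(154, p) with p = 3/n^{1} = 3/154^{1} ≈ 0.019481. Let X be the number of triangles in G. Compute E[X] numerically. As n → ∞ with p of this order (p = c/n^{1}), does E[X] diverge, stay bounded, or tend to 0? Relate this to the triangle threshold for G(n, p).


Number of potential triangles: C(154, 3) = 596904.
Each occurs with probability p³ ≈ (0.019481)³ ≈ 7.3926748e-06.
By linearity: E[X] = C(154, 3)·p³ ≈ 596904 · 7.3926748e-06 ≈ 4.41272.
Here α = 1, so p = 3/n is exactly at the triangle threshold p ~ 1/n. Asymptotically E[X] → c³/6 = 3³/6 = 9/2 ≈ 4.50000, a bounded constant. In this regime the triangle count is asymptotically Poisson(c³/6).

E[X] ≈ 4.41272; in regime p = Θ(1/n^{1}) E[X] stays bounded (at the triangle threshold p ~ 1/n).


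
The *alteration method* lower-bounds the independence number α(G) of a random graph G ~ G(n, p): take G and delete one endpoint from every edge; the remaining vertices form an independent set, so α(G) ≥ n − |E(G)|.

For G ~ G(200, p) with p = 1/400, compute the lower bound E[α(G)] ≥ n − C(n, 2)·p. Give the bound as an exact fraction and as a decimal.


E[|E(G)|] = C(200, 2)·p = 19900 · (1/400) = 199/4.
E[α(G)] ≥ n − E[|E(G)|] = 200 − 199/4 = 601/4.
Numerically: ≈ 150.250.
(This is only a lower bound; the true E[α(G)] may be larger.)

E[α(G)] ≥ 601/4 ≈ 150.250.


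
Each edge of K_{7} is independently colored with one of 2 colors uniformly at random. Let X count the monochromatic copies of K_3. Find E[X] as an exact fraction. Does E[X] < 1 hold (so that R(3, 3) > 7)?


E[X] = C(7, 3) · 2^{1 − 3} = 35 · 2^{−2} = 35/4.
As a reduced fraction: E[X] = 35/4 ≈ 8.750000.
Is E[X] < 1? NO.
Since E[X] ≥ 1, the first-moment bound is inconclusive at n = 7; it does NOT by itself certify R(3, 3) > 7.

E[X] = 35/4 ≈ 8.750000; E[X] ≥ 1; first-moment method inconclusive here.


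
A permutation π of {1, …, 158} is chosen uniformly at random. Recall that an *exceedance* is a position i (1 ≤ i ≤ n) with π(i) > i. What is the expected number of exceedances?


Write X = Σ_{i=1}^{158} X_i, where X_i = 1_{π(i) > i}.
For each fixed i, π(i) is uniform over {1, …, 158} (marginal of a uniform permutation), so P[π(i) > i] = (n − i)/n. Summing: Σ_{i=1}^{158} (n − i)/n = (0 + 1 + … + 157)/158 = 158(158 − 1)/(2·158) = (158 − 1)/2.
Hence E[X] = Σ_{i=1}^{158} (158 − i)/158 = 157/2 ≈ 78.5000.

E[X] = 157/2 = 78.5000.


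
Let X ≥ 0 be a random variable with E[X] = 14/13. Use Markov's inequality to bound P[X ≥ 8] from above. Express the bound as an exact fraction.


μ = E[X] = 14/13, a = 8.
Markov: P[X ≥ 8] ≤ μ/a = (14/13)/8 = 7/52.
Numerically: ≈ 0.13462.
(Since a = 8 > μ = 1.07692, the bound 7/52 is < 1 and informative.)

P[X ≥ 8] ≤ 7/52 ≈ 0.13462.


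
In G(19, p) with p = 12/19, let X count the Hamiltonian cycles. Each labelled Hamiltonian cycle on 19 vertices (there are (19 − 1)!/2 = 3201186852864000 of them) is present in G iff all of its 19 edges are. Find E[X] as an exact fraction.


K_19 has (19 − 1)!/2 = 3201186852864000 labelled Hamiltonian cycles.
For each such Hamiltonian cycle H, let X_H = 1 if all 19 edges of H are present in G. Then P[X_H = 1] = p^{19} = (12/19)^{19} = 319479999370622926848/1978419655660313589123979.
Summing the indicators: E[X] = Σ_H E[X_H] = 3201186852864000 · p^{19} = 3201186852864000 · 319479999370622926848/1978419655660313589123979 = 1022715173738237107931793611292672000/1978419655660313589123979.
Numerically: E[X] ≈ 5.16935e+11.

E[X] = 3201186852864000 · (12/19)^{19} = 1022715173738237107931793611292672000/1978419655660313589123979 ≈ 5.16935e+11.


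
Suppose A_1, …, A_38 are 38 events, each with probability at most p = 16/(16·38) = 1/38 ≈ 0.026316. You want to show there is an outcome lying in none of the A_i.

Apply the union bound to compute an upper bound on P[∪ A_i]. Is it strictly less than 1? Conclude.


Union bound: P[∪_{i=1}^{38} A_i] ≤ Σ_i P[A_i] ≤ 38·p = 38·(1/38) = 1.
Numerically: 1 ≈ 1.000000.
Is 1 < 1? NO.
Since the bound 1 is ≥ 1, the union bound is uninformative here; it does NOT by itself certify existence.

38·p = 1 ≈ 1.000000; existence NOT certified by the union bound.


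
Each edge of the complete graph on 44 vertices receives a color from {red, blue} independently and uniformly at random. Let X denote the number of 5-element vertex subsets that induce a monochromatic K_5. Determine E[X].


Let X = Σ_S X_S over the C(44, 5) = 1086008 subsets S of size 5, where X_S = 1 if the K_5 on S is monochromatic.
For a fixed S, the K_5 on S has C(5, 2) = 10 edges. P[all 10 edges red] = (1/2)^10, and likewise for blue, so P[monochromatic] = 2·(1/2)^10 = 2^{1 − 10} = 1/512.
By linearity: E[X] = C(44, 5) · 2^{1 − 10} = 1086008 · 1/512 = 135751/64.
Numerically: E[X] ≈ 2121.109375.

E[X] = C(44,5)·2^(1−C(5,2)) = 135751/64 ≈ 2121.109375.


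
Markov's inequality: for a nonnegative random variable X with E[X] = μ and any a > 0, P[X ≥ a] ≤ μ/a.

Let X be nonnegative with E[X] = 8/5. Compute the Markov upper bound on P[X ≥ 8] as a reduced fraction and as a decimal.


μ = E[X] = 8/5, a = 8.
Markov: P[X ≥ 8] ≤ μ/a = (8/5)/8 = 1/5.
Numerically: ≈ 0.2000.
(Since a = 8 > μ = 1.6000, the bound 1/5 is < 1 and informative.)

P[X ≥ 8] ≤ 1/5 ≈ 0.2000.


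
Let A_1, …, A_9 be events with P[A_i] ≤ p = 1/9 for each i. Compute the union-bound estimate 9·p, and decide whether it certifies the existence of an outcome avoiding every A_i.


Union bound: P[∪_{i=1}^{9} A_i] ≤ Σ_i P[A_i] ≤ 9·p = 9·(1/9) = 1.
Numerically: 1 ≈ 1.000.
Is 1 < 1? NO.
Since the bound 1 is ≥ 1, the union bound is uninformative here; it does NOT by itself certify existence.

9·p = 1 ≈ 1.000; existence NOT certified by the union bound.


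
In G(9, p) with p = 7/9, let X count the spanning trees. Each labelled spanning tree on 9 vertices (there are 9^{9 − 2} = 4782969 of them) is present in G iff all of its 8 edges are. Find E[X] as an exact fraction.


K_9 has 9^{9 − 2} = 4782969 labelled spanning trees.
For each such spanning tree H, let X_H = 1 if all 8 edges of H are present in G. Then P[X_H = 1] = p^{8} = (7/9)^{8} = 5764801/43046721.
Summing the indicators: E[X] = Σ_H E[X_H] = 4782969 · p^{8} = 4782969 · 5764801/43046721 = 5764801/9.
Numerically: E[X] ≈ 6.4053e+05.

E[X] = 4782969 · (7/9)^{8} = 5764801/9 ≈ 6.4053e+05.


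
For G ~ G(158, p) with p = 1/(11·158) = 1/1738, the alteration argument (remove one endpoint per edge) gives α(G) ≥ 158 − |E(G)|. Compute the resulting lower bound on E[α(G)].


E[|E(G)|] = C(158, 2)·p = 12403 · (1/1738) = 157/22.
E[α(G)] ≥ n − E[|E(G)|] = 158 − 157/22 = 3319/22.
Numerically: ≈ 150.86364.
(This is only a lower bound; the true E[α(G)] may be larger.)

E[α(G)] ≥ 3319/22 ≈ 150.86364.


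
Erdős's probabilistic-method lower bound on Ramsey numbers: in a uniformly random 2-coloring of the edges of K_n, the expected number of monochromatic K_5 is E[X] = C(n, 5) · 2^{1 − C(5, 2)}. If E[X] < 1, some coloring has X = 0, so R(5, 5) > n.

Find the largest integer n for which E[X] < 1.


We need C(n, 5) · 2^{1 − 10} < 1, i.e. C(n, 5) < 2^{10 − 1} = 512.
Check values of n near the boundary:
  n = 10: C(10, 5) = 252; 252 < 512? YES
  n = 11: C(11, 5) = 462; 462 < 512? YES
  n = 12: C(12, 5) = 792; 792 < 512? NO
The largest n with C(n, 5) < 512 is n = 11 (where E[X] = 231/256 ≈ 0.902344). Hence R(5, 5) > 11, i.e. R(5, 5) ≥ 12.

Largest n = 11; hence R(5, 5) > 11.


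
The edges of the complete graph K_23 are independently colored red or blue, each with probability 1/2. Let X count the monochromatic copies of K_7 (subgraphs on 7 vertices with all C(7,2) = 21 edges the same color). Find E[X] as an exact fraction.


Let X = Σ_S X_S over the C(23, 7) = 245157 subsets S of size 7, where X_S = 1 if the K_7 on S is monochromatic.
For a fixed S, the K_7 on S has C(7, 2) = 21 edges. P[all 21 edges red] = (1/2)^21, and likewise for blue, so P[monochromatic] = 2·(1/2)^21 = 2^{1 − 21} = 1/1048576.
Summing: E[X] = C(23, 7) · 2^{1 − 21} = 245157 · 1/1048576 = 245157/1048576.
Numerically: E[X] ≈ 0.234.

E[X] = C(23,7)·2^(1−C(7,2)) = 245157/1048576 ≈ 0.234.


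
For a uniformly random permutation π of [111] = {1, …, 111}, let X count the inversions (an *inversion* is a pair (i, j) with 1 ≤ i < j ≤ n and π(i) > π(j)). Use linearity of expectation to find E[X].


Write X = Σ X_I over the C(111, 2) = 6105 pairs i < j, with X_I the indicator of one inversion.
There are 6105 indicators.
For each fixed pair i < j, the values π(i) and π(j) are two distinct elements of {1, …, 111} in uniformly random order; by symmetry P[π(i) > π(j)] = 1/2.
By linearity: E[X] = 6105 · (1/2) = C(111, 2) · (1/2) = 6105/2 = 6105/2 ≈ 3052.500000.

E[X] = 6105/2 = 3052.500000.


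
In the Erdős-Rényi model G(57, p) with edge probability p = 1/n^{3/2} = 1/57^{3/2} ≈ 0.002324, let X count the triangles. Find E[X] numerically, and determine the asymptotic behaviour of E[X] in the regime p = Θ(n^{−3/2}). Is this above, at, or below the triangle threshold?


Number of potential triangles: C(57, 3) = 29260.
Each occurs with probability p³ ≈ (0.002324)³ ≈ 1.254767e-08.
By linearity: E[X] = C(57, 3)·p³ ≈ 29260 · 1.254767e-08 ≈ 0.0004.
Since α = 3/2 > 1, p = c/n^{3/2} = o(1/n) is below the triangle threshold p ~ 1/n. Asymptotically E[X] ~ (c³/6)·n^{3(1−α)} = (1³/6)·n^{-1.5} → 0, so by Markov's inequality G has no triangles w.h.p.

E[X] ≈ 0.0004; in regime p = Θ(1/n^{3/2}) E[X] tends to 0 (below the triangle threshold p ~ 1/n).


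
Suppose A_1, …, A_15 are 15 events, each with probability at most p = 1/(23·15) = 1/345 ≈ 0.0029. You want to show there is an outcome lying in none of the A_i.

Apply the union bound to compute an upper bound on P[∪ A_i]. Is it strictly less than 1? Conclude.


Union bound: P[∪_{i=1}^{15} A_i] ≤ Σ_i P[A_i] ≤ 15·p = 15·(1/345) = 1/23.
Numerically: 1/23 ≈ 0.0435.
Is 1/23 < 1? YES.
Since P[∪ A_i] ≤ 1/23 < 1, the complement has P[∩ A_i^c] ≥ 1 − 1/23 = 22/23 > 0, so some outcome avoids every A_i.

15·p = 1/23 ≈ 0.0435; existence CERTIFIED by the union bound.
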